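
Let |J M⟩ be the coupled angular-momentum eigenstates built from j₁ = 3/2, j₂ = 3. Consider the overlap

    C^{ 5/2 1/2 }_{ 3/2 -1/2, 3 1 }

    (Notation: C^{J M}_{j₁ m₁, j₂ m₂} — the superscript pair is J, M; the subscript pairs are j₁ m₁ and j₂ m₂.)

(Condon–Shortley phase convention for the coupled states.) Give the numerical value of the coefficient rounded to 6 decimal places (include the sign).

−√(1/70) ≈ -0.119523

triangle: 2!×1!×4!/8! = 48/40320
(j±m)!: 1!×2!×4!×2!×3!×2! = 1152
prefactor² = (2J+1)×Δ×N² = 288/35
  k=1: −1/(1!×1!×1!×3!×0!×1!) = -1/6
  k=2: +1/(2!×0!×0!×2!×1!×2!) = 1/8
Σ = -1/24  ⇒  CG² = 288/35×(-1/24)² = 1/70
CG = −√(1/70) = -0.119523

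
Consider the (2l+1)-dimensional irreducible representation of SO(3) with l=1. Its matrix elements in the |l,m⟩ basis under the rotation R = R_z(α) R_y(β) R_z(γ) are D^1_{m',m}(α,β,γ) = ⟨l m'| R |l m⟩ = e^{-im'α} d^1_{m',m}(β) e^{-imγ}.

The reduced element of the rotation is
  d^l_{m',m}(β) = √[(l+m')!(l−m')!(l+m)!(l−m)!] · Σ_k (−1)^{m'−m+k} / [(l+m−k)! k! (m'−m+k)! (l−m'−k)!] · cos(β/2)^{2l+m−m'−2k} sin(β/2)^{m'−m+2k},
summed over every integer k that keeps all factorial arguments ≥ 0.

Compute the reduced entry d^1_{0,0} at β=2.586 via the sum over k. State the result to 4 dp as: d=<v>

d^1_{0,0}(β=2.5860) via the finite sum:
c=cos(2.586000/2)=0.274237, s=sin(2.586000/2)=0.961662; N=√[1·1·1·1]=1.000000
k∈{0,1} keeps every argument non-negative
  k=0: (−1)^0·1.0000/(1)·0.2742^2·0.9617^0 = +0.075206
  k=1: (−1)^1·1.0000/(1)·0.2742^0·0.9617^2 = -0.924794
d^1_{0,0}(2.5860) = +0.075206 -0.924794 = -0.849588

d=-0.8496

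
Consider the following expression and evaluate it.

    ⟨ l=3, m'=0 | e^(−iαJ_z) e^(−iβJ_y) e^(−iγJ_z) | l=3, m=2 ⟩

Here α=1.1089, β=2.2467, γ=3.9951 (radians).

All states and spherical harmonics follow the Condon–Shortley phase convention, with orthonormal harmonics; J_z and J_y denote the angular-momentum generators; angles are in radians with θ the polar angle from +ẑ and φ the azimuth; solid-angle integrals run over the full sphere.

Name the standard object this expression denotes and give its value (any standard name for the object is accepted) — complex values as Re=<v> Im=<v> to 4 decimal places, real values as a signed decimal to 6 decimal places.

Wigner D-matrix element, Re=0.0708 Im=0.5165

This is a Wigner D-matrix element — the rotation-matrix element ⟨l m'| R(α,β,γ) |l m⟩ in the angular-momentum basis.
First d^3_{0,2}(β=2.2467), then the phase factors e^{-i(0)α} and e^{-i(2)γ}:
With c≡cos(β/2)=0.432665 and s≡sin(β/2)=0.901555, N=[6·6·120·1]^{1/2}=65.726707
The bounds max(0,m−m')=2 and min(l+m,l−m')=3 give 2 terms
  k=2: (−1)^0·65.7267/(12)·0.4327^4·0.9016^2 = +0.156009
  k=3: (−1)^1·65.7267/(12)·0.4327^2·0.9016^4 = -0.677380
d^3_{0,2}(2.2467) = +0.156009 -0.677380 = -0.521370
D = (+1.000000+0.000000i)·(-0.521370)·(-0.135797-0.990737i) = +0.070801+0.516541i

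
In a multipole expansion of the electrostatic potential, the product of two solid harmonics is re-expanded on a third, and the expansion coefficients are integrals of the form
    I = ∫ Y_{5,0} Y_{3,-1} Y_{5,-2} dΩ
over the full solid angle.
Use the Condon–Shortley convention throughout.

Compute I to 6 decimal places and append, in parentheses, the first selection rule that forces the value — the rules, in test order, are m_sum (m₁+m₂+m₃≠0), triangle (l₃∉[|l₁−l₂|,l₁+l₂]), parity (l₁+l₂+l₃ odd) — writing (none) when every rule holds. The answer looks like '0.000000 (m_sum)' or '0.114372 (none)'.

0.000000 (m_sum)

0 − 1 − 2 = -3 ≠ 0: azimuthal integral kills it; I = 0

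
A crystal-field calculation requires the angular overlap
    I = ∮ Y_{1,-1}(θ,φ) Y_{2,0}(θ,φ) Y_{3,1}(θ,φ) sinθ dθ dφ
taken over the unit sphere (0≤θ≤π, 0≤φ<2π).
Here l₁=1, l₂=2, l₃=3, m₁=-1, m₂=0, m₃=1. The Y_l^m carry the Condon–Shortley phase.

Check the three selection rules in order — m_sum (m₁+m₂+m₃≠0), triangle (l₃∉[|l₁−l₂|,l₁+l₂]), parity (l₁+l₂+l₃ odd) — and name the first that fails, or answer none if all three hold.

azimuthal sum: -1 + 0 + 1 = 0  ✓
1 ≤ 3 ≤ 3 (triangle on l)  ✓
L = 1 + 2 + 3 = 6 (even)  ✓

none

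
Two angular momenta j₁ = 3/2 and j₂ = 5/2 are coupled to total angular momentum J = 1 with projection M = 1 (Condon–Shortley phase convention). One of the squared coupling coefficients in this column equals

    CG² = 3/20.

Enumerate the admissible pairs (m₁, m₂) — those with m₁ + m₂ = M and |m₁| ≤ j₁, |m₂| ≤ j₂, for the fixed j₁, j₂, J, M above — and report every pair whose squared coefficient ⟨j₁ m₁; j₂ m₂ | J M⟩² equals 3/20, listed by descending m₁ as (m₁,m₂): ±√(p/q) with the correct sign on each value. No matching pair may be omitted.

Admissible pairs with m₁+m₂ = M = 1: (-3/2,5/2), (-1/2,3/2), (1/2,1/2), (3/2,-1/2)
  (m₁,m₂)=(3/2,-1/2): CG² = 1/20, CG = +√(1/20)
  (m₁,m₂)=(1/2,1/2): CG² = 3/20, CG = −√(3/20)   ← matches the target
  (m₁,m₂)=(-1/2,3/2): CG² = 3/10, CG = +√(3/10)
  (m₁,m₂)=(-3/2,5/2): CG² = 1/2, CG = −√(1/2)
Pairs with CG² = 3/20: (1/2,1/2): −√(3/20)

(1/2,1/2): −√(3/20)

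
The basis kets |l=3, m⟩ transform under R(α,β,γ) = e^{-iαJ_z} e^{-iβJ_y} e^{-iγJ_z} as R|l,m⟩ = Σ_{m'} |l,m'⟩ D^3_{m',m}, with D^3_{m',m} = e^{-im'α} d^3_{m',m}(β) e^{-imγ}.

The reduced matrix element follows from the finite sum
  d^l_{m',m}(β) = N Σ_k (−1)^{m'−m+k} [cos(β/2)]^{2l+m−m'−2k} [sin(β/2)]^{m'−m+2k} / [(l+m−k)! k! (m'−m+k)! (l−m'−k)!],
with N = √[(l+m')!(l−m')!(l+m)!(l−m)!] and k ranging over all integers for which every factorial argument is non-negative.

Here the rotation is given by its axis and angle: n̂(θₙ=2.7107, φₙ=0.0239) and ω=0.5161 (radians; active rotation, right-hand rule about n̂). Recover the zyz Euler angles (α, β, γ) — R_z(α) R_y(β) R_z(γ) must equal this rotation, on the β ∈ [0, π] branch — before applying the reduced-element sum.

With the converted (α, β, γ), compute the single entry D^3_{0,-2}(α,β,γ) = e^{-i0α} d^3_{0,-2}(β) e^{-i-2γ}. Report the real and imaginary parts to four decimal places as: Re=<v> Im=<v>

Re=-0.0522 Im=0.0298

Axis–angle → zyz. n̂ = (sinθₙcosφₙ, sinθₙsinφₙ, cosθₙ) = (+0.417563, +0.009982, -0.908593), ω = 0.5161.
R = I cosω + sinω [n̂]ₓ + (1−cosω) n̂n̂ᵀ gives
  R = [+0.892461, +0.448926, -0.044490; -0.447841, +0.869763, -0.207245; -0.054342, +0.204883, +0.977277]
β = atan2(√(R₁₃²+R₂₃²), R₃₃) = 0.213587; α = atan2(R₂₃, R₁₃) mod 2π = 4.500924; γ = atan2(R₃₂, −R₃₁) mod 2π = 1.311532
First d^3_{0,-2}(β=0.2136), then the phase factors e^{-i(0)α} and e^{-i(-2)γ}:
c=cos(0.213587/2)=0.994303, s=sin(0.213587/2)=0.106591; N=√[6·6·1·120]=65.726707
The bounds max(0,m−m')=0 and min(l+m,l−m')=1 give 2 terms
  k=0: (−1)^2·65.7267/(12)·0.9943^4·0.1066^2 = +0.060824
  k=1: (−1)^3·65.7267/(12)·0.9943^2·0.1066^4 = -0.000699
d^3_{0,-2}(0.2136) = +0.060824 -0.000699 = +0.060125
D = (+1.000000+0.000000i)·(+0.060125)·(-0.868549+0.495603i) = -0.052221+0.029798i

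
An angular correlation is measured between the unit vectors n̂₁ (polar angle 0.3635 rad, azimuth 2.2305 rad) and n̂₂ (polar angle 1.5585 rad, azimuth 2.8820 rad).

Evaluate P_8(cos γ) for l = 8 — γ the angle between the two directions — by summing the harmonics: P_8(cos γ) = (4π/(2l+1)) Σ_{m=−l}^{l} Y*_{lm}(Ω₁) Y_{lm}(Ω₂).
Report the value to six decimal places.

Expand P_8 via completeness: Σ_{m} conj(Y_{8,m}) at Ω₁ times Y_{8,m} at Ω₂ —
  term(m=-8) = (0.000032, 0.000060)   from Y*(Ω₁)=(0.000071, -0.000111), Y(Ω₂)=(-0.249643, 0.450582)
  term(m=-7) = (-0.000005, 0.000035)   from Y*(Ω₁)=(-0.001378, 0.000131), Y(Ω₂)=(0.006179, -0.024573)
  term(m=-6) = (0.002487, -0.002399)   from Y*(Ω₁)=(0.006302, 0.006708), Y(Ω₂)=(-0.004970, -0.375359)
  term(m=-5) = (0.001298, -0.000151)   from Y*(Ω₁)=(0.006819, -0.043095), Y(Ω₂)=(0.008073, 0.028853)
  term(m=-4) = (-0.043681, -0.025922)   from Y*(Ω₁)=(-0.132125, 0.072657), Y(Ω₂)=(0.170999, 0.290232)
  term(m=-3) = (-0.004441, -0.011001)   from Y*(Ω₁)=(0.338446, 0.146421), Y(Ω₂)=(-0.022898, -0.022597)
  term(m=-2) = (-0.048584, 0.177062)   from Y*(Ω₁)=(-0.142329, -0.554192), Y(Ω₂)=(-0.278606, -0.159218)
  term(m=-1) = (-0.009510, 0.007252)   from Y*(Ω₁)=(-0.221276, 0.285286), Y(Ω₂)=(0.032015, 0.008503)
  term(m=+0) = (-0.107693, -0.000000)   from Y*(Ω₁)=(-0.340469, -0.000000), Y(Ω₂)=(0.316307, 0.000000)
  term(m=+1) = (-0.009510, -0.007252)   from Y*(Ω₁)=(0.221276, 0.285286), Y(Ω₂)=(-0.032015, 0.008503)
  term(m=+2) = (-0.048584, -0.177062)   from Y*(Ω₁)=(-0.142329, 0.554192), Y(Ω₂)=(-0.278606, 0.159218)
  term(m=+3) = (-0.004441, 0.011001)   from Y*(Ω₁)=(-0.338446, 0.146421), Y(Ω₂)=(0.022898, -0.022597)
  term(m=+4) = (-0.043681, 0.025922)   from Y*(Ω₁)=(-0.132125, -0.072657), Y(Ω₂)=(0.170999, -0.290232)
  term(m=+5) = (0.001298, 0.000151)   from Y*(Ω₁)=(-0.006819, -0.043095), Y(Ω₂)=(-0.008073, 0.028853)
  term(m=+6) = (0.002487, 0.002399)   from Y*(Ω₁)=(0.006302, -0.006708), Y(Ω₂)=(-0.004970, 0.375359)
  term(m=+7) = (-0.000005, -0.000035)   from Y*(Ω₁)=(0.001378, 0.000131), Y(Ω₂)=(-0.006179, -0.024573)
  term(m=+8) = (0.000032, -0.000060)   from Y*(Ω₁)=(0.000071, 0.000111), Y(Ω₂)=(-0.249643, -0.450582)
Σ over m = (-0.312499, 0.000000); ×(4π/17) → (-0.230998, 0.000000). Real part: -0.230998

-0.230998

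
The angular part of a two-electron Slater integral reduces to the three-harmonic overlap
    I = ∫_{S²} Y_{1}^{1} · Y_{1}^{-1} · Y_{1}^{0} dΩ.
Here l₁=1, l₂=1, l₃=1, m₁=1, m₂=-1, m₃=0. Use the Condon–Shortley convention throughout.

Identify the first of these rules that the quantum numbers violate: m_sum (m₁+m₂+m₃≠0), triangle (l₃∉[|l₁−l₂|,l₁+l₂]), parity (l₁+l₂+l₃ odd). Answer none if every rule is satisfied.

m₁+m₂+m₃ = 1 − 1 + 0 = 0  ✓
triangle: |1−1|=0 ≤ l₃=1 ≤ 1+1=2  ✓
parity: l₁+l₂+l₃ = 3 is odd  ✗

parity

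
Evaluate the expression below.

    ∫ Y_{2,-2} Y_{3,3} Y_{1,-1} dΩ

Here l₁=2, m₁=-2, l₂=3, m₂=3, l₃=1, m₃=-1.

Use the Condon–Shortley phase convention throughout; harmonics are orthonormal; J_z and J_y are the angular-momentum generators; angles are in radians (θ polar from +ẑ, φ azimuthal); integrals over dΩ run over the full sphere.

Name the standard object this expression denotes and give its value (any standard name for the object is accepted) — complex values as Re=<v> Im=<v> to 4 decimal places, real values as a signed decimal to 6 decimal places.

This is a Gaunt coefficient — the integral of a triple product of spherical harmonics over the sphere.
Checks pass: Σm=0; 6 even; l₃=1∈[1,5].
(2·2+1)(2·3+1)(2·1+1) = 105
Δ: 4! 0! 2! / 7! → 1/105
sum: t=2:+1/4 = 1/4
3j²(2 3 1; 0 0 0) = Δ·Π!·Σ² = 3/35  (sign -1)
sum: t=4:+1/48 = 1/48
3j²(2 3 1; -2 3 -1) = Δ·Π!·Σ² = 1/7  (sign +1)
combine: 4πI² = 105·3/35·1/7 = 9/7
take √, sign -1: I = -0.31986543

Gaunt coefficient, -0.319865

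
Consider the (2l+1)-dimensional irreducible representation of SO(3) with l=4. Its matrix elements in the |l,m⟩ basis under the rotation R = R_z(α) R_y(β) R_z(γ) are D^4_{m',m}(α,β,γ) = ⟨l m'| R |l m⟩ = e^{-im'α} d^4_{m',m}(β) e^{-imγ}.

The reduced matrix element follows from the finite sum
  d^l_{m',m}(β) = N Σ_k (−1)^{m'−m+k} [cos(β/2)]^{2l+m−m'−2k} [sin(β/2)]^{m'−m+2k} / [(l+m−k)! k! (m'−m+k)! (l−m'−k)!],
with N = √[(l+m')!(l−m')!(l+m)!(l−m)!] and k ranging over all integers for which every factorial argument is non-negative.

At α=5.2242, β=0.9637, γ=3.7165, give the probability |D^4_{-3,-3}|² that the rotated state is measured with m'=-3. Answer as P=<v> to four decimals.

First d^4_{-3,-3}(β=0.9637), then the phase factors e^{-i(-3)α} and e^{-i(-3)γ}:
Half-angle: c=0.886139, s=0.463419. N=√(1·5040·1·5040)=5040.000000
Admissible k: 0..1 (factorial args all ≥0)
  k=0: (−1)^0·5040.0000/(5040)·0.8861^8·0.4634^0 = +0.380203
  k=1: (−1)^1·5040.0000/(720)·0.8861^6·0.4634^2 = -0.727877
d^4_{-3,-3}(0.9637) = +0.380203 -0.727877 = -0.347674
|D^4_{-3,-3}|² = |d^4_{-3,-3}(β)|² = (-0.347674)² = 0.120877 (the z-rotation phases have unit modulus)

P=0.1209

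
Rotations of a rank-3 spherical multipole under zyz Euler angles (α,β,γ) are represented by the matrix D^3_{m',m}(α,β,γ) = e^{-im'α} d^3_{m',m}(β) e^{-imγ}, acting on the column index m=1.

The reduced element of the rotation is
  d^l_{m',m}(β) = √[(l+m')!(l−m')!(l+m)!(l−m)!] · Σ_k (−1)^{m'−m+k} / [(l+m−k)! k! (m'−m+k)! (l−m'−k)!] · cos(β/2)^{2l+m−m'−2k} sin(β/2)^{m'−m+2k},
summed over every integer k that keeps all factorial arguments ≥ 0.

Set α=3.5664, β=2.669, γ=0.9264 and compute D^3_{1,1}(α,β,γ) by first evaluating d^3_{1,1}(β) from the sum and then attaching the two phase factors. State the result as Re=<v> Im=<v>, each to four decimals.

Split into d^3_{1,1}(β=2.6690) × two z-phases.
Half-angle: c=0.234103, s=0.972212. N=√(24·2·24·2)=48.000000
Admissible k: 0..2 (factorial args all ≥0)
  k=0: (−1)^0·48.0000/(48)·0.2341^6·0.9722^0 = +0.000165
  k=1: (−1)^1·48.0000/(6)·0.2341^4·0.9722^2 = -0.022711
  k=2: (−1)^2·48.0000/(8)·0.2341^2·0.9722^4 = +0.293772
d^3_{1,1}(2.6690) = +0.000165 -0.022711 +0.293772 = +0.271225
D = (-0.911118+0.412145i)·(+0.271225)·(+0.600716-0.799463i) = -0.059081+0.264712i

Re=-0.0591 Im=0.2647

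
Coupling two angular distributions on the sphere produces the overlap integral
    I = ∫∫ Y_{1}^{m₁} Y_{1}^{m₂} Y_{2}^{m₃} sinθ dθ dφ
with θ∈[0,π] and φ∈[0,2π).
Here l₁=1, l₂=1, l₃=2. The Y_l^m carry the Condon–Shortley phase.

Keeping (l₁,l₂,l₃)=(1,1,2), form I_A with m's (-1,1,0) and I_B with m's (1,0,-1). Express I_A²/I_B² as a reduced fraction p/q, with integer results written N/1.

1/3

l's match ⇒ only the (l;m) 3-j factors differ between A and B.
A: triangle coeff Δ(1,1,2) = 1/30; Σ_t [0,0]: t=0:+1/4 = 1/4; (3j)²=1/30 [(1 1 2; -1 1 0)], sign=+1
B: triangle coeff Δ(1,1,2) = 1/30; Σ_t [0,0]: t=0:+1/2 = 1/2; (3j)²=1/10 [(1 1 2; 1 0 -1)], sign=-1
I_A²/I_B² = (1/30)/(1/10) = 1/3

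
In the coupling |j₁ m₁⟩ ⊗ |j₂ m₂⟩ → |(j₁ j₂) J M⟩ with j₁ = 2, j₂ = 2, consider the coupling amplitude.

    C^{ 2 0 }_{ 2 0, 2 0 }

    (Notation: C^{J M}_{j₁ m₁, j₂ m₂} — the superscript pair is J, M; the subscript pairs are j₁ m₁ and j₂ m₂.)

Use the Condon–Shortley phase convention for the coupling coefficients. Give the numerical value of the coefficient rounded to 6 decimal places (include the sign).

√[5·2!2!2!/7! · 2!2!2!2!2!2!] = √(32/63)
  +(−1)^0/∏(0,2,2,2,0,0)! = 1/8  (running 1/8)
  +(−1)^1/∏(1,1,1,1,1,1)! = -1  (running -7/8)
  +(−1)^2/∏(2,0,0,0,2,2)! = 1/8  (running -3/4)
⟨..|..⟩ = √(32/63)·(-3/4) = -0.534522

−√(2/7) ≈ -0.534522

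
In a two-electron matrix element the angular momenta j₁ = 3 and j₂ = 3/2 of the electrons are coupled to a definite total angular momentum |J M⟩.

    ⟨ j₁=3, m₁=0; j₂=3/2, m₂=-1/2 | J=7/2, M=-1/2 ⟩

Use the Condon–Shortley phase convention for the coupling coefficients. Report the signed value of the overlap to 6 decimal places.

j₁+j₂−J=1  J+j₁−j₂=5  J−j₁+j₂=2  j₁+j₂+J+1=9
(j₁±m₁, j₂±m₂, J±M) = (3,3,1,2,3,4)
P² = 384/7
sum k=0..1:
  [0] +1/12 = 1/12
  [1] −1/24 = -1/24
S = 1/24
C² = P²·S² = 2/21 ; C = +0.308607

+0.308607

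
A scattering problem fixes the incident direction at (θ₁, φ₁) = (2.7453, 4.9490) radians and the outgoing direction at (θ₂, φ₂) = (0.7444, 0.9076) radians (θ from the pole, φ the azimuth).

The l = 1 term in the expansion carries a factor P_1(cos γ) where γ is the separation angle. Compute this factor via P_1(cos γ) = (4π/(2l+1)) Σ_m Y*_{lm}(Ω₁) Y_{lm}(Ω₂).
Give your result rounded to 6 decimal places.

Addition theorem: P_1(cos γ) = (4π/3) Σ_m Y*_{lm}(Ω₁) Y_{lm}(Ω₂), m = −1…1:
  m=-1: Y*=0.03126 - 0.12965j  Y=0.14411 - 0.18446j  product -0.01941 - 0.02445j
  m=+0: Y*=-0.45074 + 0.00000j  Y=0.35936 + 0.00000j  product -0.16198 + 0.00000j
  m=+1: Y*=-0.03126 - 0.12965j  Y=-0.14411 - 0.18446j  product -0.01941 + 0.02445j
Total Σ_m = -0.20080 + 0.00000j. Multiply by 4.188790: -0.84110 + 0.00000j. P_1(cos γ) = -0.841100

-0.841100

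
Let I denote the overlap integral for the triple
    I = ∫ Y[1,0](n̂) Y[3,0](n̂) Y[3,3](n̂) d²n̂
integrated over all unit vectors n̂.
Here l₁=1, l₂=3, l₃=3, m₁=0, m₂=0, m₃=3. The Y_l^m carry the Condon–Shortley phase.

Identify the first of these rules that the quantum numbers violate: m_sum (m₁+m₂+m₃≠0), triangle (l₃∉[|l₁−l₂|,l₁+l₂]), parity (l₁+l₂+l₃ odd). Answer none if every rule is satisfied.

Σmᵢ = 3  ✗
l₃∈[|l₁−l₂|,l₁+l₂]=[2,4], have l₃=3
Σlᵢ = 7 ⇒ odd

m_sum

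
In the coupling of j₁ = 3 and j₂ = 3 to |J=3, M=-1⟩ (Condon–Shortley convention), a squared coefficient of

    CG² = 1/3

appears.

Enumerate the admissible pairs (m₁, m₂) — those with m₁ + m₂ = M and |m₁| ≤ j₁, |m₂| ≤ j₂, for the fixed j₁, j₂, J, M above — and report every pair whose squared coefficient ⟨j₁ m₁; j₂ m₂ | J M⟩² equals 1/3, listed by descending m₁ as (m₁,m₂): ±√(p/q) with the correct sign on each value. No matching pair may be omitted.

(2,-3): +√(1/3); (-3,2): −√(1/3)

Admissible pairs with m₁+m₂ = M = -1: (-3,2), (-2,1), (-1,0), (0,-1), (1,-2), (2,-3)
  (m₁,m₂)=(2,-3): CG² = 1/3, CG = +√(1/3)   ← matches the target
  (m₁,m₂)=(1,-2): CG² = 0/1, CG = 0
  (m₁,m₂)=(0,-1): CG² = 1/6, CG = −√(1/6)
  (m₁,m₂)=(-1,0): CG² = 1/6, CG = +√(1/6)
  (m₁,m₂)=(-2,1): CG² = 0/1, CG = 0
  (m₁,m₂)=(-3,2): CG² = 1/3, CG = −√(1/3)   ← matches the target
Pairs with CG² = 1/3: (2,-3): +√(1/3); (-3,2): −√(1/3)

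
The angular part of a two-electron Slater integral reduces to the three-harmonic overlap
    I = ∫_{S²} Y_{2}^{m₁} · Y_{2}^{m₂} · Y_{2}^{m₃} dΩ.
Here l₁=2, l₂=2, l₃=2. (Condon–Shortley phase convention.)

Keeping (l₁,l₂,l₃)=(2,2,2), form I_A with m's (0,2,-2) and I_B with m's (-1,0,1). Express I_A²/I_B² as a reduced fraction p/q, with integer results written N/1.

l's match ⇒ only the (l;m) 3-j factors differ between A and B.
A: triangle coeff Δ(2,2,2) = 1/630; Σ_t [2,2]: t=2:+1/8 = 1/8; (3j)²=2/35 [(2 2 2; 0 2 -2)], sign=+1
B: triangle coeff Δ(2,2,2) = 1/630; Σ_t [1,2]: t=1:−1/2 t=2:+1/4 = -1/4; (3j)²=1/70 [(2 2 2; -1 0 1)], sign=+1
I_A²/I_B² = (2/35)/(1/70) = 4/1

4/1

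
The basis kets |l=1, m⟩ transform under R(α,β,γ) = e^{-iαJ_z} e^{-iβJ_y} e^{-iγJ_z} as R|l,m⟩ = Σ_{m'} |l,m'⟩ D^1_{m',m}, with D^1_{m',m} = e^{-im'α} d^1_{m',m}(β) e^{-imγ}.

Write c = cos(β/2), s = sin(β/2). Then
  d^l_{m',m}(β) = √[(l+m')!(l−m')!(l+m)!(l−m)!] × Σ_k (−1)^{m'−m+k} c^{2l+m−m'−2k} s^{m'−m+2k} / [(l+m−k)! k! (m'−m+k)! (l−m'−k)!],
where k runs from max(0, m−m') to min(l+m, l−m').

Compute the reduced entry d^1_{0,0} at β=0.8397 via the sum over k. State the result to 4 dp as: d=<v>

d=0.6677

d^1_{0,0}(β=0.8397) via the finite sum:
With c≡cos(β/2)=0.913150 and s≡sin(β/2)=0.407623, N=[1·1·1·1]^{1/2}=1.000000
k: max(0,(0)−(0))=0 … min(1+(0),1−(0))=1
  k=0: (−1)^0·1.0000/(1)·0.9132^2·0.4076^0 = +0.833843
  k=1: (−1)^1·1.0000/(1)·0.9132^0·0.4076^2 = -0.166157
d^1_{0,0}(0.8397) = +0.833843 -0.166157 = +0.667686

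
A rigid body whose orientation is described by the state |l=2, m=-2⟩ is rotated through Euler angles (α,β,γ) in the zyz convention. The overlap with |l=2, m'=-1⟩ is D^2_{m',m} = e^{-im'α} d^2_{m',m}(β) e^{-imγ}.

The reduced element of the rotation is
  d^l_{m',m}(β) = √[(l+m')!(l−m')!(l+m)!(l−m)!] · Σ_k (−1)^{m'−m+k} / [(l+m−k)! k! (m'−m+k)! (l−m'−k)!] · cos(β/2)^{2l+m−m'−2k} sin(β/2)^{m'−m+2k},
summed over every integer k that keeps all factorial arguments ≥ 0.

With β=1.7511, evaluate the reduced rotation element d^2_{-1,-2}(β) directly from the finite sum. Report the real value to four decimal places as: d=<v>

d^2_{-1,-2}(β=1.7511) via the finite sum:
With c≡cos(β/2)=0.640575 and s≡sin(β/2)=0.767896, N=[1·6·1·24]^{1/2}=12.000000
k: max(0,(-2)−(-1))=0 … min(2+(-2),2−(-1))=0
  k=0: (−1)^1·12.0000/(6)·0.6406^3·0.7679^1 = -0.403684
d^2_{-1,-2}(1.7511) = -0.403684

d=-0.4037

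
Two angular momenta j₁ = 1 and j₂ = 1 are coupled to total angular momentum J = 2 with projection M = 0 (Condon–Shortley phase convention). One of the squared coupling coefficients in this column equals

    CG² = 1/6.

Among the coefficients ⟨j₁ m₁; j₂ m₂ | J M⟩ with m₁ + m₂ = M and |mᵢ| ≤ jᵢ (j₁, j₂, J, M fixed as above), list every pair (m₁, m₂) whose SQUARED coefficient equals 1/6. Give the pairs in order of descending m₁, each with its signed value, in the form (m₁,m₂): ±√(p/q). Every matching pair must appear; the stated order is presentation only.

(1,-1): +√(1/6); (-1,1): +√(1/6)

Admissible pairs with m₁+m₂ = M = 0: (-1,1), (0,0), (1,-1)
  (m₁,m₂)=(1,-1): CG² = 1/6, CG = +√(1/6)   ← matches the target
  (m₁,m₂)=(0,0): CG² = 2/3, CG = +√(2/3)
  (m₁,m₂)=(-1,1): CG² = 1/6, CG = +√(1/6)   ← matches the target
Pairs with CG² = 1/6: (1,-1): +√(1/6); (-1,1): +√(1/6)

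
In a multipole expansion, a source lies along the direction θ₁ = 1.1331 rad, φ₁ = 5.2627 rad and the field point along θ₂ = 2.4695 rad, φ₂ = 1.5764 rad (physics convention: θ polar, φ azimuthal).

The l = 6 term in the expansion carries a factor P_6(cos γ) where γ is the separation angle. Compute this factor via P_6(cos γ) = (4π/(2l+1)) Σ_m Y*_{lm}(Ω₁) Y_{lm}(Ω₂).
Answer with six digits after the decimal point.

-0.407784

Summing Y*_{l m}(θ₁,φ₁)·Y_{l m}(θ₂,φ₂) over m ∈ [−6, 6]; prefactor 4π/(2·6+1) = 0.966644:
  m=-6: (0.263278, 0.042562) × (-0.028128, 0.000946) = (-0.007446, -0.000948)  (running Σ = (-0.007446, -0.000948))
  m=-5: (0.164385, 0.399868) × (0.003433, 0.122482) = (-0.048412, 0.021507)  (running Σ = (-0.055858, 0.020559))
  m=-4: (-0.138170, 0.189326) × (0.307459, -0.006893) = (-0.041177, 0.059162)  (running Σ = (-0.097035, 0.079721))
  m=-3: (0.209356, 0.016813) × (-0.007726, -0.459547) = (0.006109, -0.096339)  (running Σ = (-0.090926, -0.016618))
  m=-2: (0.141462, 0.278366) × (-0.296885, 0.003327) = (-0.042924, -0.082172)  (running Σ = (-0.133850, -0.098789))
  m=-1: (0.055870, -0.091062) × (-0.001121, -0.200022) = (-0.018277, -0.011073)  (running Σ = (-0.152127, -0.109863))
  m=0: (0.320152, -0.000000) × (-0.367329, 0.000000) = (-0.117601, 0.000000)  (running Σ = (-0.269728, -0.109863))
  m=1: (-0.055870, -0.091062) × (0.001121, -0.200022) = (-0.018277, 0.011073)  (running Σ = (-0.288005, -0.098789))
  m=2: (0.141462, -0.278366) × (-0.296885, -0.003327) = (-0.042924, 0.082172)  (running Σ = (-0.330929, -0.016618))
  m=3: (-0.209356, 0.016813) × (0.007726, -0.459547) = (0.006109, 0.096339)  (running Σ = (-0.324820, 0.079721))
  m=4: (-0.138170, -0.189326) × (0.307459, 0.006893) = (-0.041177, -0.059162)  (running Σ = (-0.365997, 0.020559))
  m=5: (-0.164385, 0.399868) × (-0.003433, 0.122482) = (-0.048412, -0.021507)  (running Σ = (-0.414409, -0.000948))
  m=6: (0.263278, -0.042562) × (-0.028128, -0.000946) = (-0.007446, 0.000948)  (running Σ = (-0.421855, 0.000000))
Total Σ_m = (-0.421855, 0.000000). Multiply by 0.966644: (-0.407784, 0.000000). P_6(cos γ) = -0.407784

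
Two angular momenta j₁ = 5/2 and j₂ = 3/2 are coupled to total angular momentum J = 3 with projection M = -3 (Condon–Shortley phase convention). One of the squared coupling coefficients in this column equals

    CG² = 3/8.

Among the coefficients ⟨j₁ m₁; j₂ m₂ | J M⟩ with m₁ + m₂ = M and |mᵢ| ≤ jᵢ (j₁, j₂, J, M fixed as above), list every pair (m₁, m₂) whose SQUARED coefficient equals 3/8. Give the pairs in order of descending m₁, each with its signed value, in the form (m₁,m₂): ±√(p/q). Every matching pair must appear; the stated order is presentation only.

(-3/2,-3/2): +√(3/8)

Admissible pairs with m₁+m₂ = M = -3: (-5/2,-1/2), (-3/2,-3/2)
  (m₁,m₂)=(-3/2,-3/2): CG² = 3/8, CG = +√(3/8)   ← matches the target
  (m₁,m₂)=(-5/2,-1/2): CG² = 5/8, CG = −√(5/8)
Pairs with CG² = 3/8: (-3/2,-3/2): +√(3/8)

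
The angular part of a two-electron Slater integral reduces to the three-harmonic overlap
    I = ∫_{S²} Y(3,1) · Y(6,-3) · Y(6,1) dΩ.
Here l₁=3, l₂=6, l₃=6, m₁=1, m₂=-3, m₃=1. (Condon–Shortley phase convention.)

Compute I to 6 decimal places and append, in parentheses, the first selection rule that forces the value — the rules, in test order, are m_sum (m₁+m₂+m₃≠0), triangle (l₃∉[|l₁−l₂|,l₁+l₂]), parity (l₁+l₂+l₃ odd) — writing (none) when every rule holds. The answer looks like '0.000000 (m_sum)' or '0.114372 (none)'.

0.000000 (m_sum)

1 − 3 + 1 = -1 ≠ 0: azimuthal integral kills it; I = 0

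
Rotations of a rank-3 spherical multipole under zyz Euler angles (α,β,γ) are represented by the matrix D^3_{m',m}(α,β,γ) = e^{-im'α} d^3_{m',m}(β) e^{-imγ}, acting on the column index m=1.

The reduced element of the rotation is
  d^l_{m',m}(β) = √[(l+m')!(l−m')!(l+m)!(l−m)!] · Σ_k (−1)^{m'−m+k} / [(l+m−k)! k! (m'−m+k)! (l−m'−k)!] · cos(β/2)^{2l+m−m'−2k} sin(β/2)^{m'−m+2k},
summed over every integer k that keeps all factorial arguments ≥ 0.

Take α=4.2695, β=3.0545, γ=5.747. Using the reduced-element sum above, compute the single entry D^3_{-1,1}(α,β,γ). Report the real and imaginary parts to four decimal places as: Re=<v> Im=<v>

Split into d^3_{-1,1}(β=3.0545) × two z-phases.
With c≡cos(β/2)=0.043533 and s≡sin(β/2)=0.999052, N=[2·24·24·2]^{1/2}=48.000000
The bounds max(0,m−m')=2 and min(l+m,l−m')=4 give 3 terms
  k=2: (−1)^0·48.0000/(8)·0.0435^4·0.9991^2 = +0.000022
  k=3: (−1)^1·48.0000/(6)·0.0435^2·0.9991^4 = -0.015103
  k=4: (−1)^2·48.0000/(48)·0.0435^0·0.9991^6 = +0.994326
d^3_{-1,1}(3.0545) = +0.000022 -0.015103 +0.994326 = +0.979244
Attach z-rotation phases: D = e^{-i(-1)(4.2695)}·(+0.979244)·e^{-i(1)(5.7470)} = +0.091227-0.974985i

Re=0.0912 Im=-0.9750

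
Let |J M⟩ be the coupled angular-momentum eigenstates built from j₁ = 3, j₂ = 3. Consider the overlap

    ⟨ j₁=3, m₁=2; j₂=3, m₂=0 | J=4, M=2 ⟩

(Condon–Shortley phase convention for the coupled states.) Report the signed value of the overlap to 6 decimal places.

+0.139573

triangle: 2!*4!*4!/11! = 1152/39916800
(j±m)!: 5!*1!*3!*3!*6!*2! = 6220800
prefactor² = (2J+1)*Δ*N² = 124416/77
  k=0: +1/(0!*2!*1!*3!*3!*1!) = 1/72
  k=1: −1/(1!*1!*0!*2!*4!*2!) = -1/96
Σ = 1/288  ⇒  CG² = 124416/77*(1/288)² = 3/154
CG = +√(3/154) = +0.139573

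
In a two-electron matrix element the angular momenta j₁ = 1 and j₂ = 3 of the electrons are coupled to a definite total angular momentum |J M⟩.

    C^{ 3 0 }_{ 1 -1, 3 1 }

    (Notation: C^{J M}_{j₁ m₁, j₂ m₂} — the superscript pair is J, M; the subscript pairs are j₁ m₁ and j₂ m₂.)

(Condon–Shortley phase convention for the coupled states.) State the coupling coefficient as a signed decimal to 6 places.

−√(1/2) = -0.707107

√[7·1!1!5!/8! · 0!2!4!2!3!3!] = √(72)
  +(−1)^1/∏(1,0,1,3,0,2)! = -1/12  (running -1/12)
⟨..|..⟩ = √(72)·(-1/12) = -0.707107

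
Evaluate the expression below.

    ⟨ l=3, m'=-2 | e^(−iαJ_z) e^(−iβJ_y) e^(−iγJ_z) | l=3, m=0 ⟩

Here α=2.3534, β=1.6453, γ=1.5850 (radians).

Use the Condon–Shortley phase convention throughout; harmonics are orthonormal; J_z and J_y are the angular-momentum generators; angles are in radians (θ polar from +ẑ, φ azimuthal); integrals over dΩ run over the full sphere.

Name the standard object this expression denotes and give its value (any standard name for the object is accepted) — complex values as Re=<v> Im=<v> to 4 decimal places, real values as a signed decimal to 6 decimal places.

This is a Wigner D-matrix element — the rotation-matrix element ⟨l m'| R(α,β,γ) |l m⟩ in the angular-momentum basis.
D^3_{-2,0}(2.3534,1.6453,1.5850) = e^{-i·-2·2.3534}·d^3_{-2,0}(1.6453)·e^{-i·0·1.5850}. Compute d first:
With c≡cos(β/2)=0.680281 and s≡sin(β/2)=0.732951, N=[1·120·6·6]^{1/2}=65.726707
Admissible k: 2..3 (factorial args all ≥0)
  k=2: (−1)^0·65.7267/(12)·0.6803^4·0.7330^2 = +0.630180
  k=3: (−1)^1·65.7267/(12)·0.6803^2·0.7330^4 = -0.731539
d^3_{-2,0}(1.6453) = +0.630180 -0.731539 = -0.101359
Attach z-rotation phases: D = e^{-i(-2)(2.3534)}·(-0.101359)·e^{-i(0)(1.5850)} = +0.000566+0.101358i

Wigner D-matrix element, Re=0.0006 Im=0.1014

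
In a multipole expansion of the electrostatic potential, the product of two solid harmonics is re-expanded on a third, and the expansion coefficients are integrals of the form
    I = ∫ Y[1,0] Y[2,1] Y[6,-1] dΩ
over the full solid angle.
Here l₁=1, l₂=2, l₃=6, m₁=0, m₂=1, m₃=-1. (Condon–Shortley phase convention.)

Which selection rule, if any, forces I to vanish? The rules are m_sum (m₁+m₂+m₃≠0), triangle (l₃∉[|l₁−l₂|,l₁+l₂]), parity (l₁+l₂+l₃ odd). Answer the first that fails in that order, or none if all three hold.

triangle

azimuthal sum: 0 + 1 − 1 = 0  ✓
l₃ must lie in [1,3]; have l₃=6  ✗
L = 1 + 2 + 6 = 9 (odd)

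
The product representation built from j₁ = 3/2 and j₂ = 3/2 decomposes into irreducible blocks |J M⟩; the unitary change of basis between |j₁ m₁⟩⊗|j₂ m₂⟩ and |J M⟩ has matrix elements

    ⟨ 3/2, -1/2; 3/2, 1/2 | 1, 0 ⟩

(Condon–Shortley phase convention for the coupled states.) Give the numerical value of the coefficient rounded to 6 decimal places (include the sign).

j₁+j₂−J=2  J+j₁−j₂=1  J−j₁+j₂=1  j₁+j₂+J+1=5
(j₁±m₁, j₂±m₂, J±M) = (1,2,2,1,1,1)
P² = 1/5
sum k=1..2:
  [1] −1/1 = -1
  [2] +1/2 = 1/2
S = -1/2
C² = P²·S² = 1/20 ; C = -0.223607

-0.223607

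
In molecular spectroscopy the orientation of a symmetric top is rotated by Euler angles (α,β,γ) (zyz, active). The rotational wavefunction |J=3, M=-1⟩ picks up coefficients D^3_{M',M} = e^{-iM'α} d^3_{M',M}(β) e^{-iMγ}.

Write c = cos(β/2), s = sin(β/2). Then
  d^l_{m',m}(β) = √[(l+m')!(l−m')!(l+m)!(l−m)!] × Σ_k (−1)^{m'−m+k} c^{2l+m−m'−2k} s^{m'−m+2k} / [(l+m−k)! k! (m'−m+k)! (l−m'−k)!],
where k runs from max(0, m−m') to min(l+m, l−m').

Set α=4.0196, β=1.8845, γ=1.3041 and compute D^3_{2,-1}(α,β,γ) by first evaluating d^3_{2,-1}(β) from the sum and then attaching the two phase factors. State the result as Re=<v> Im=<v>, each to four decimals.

Split into d^3_{2,-1}(β=1.8845) × two z-phases.
With c≡cos(β/2)=0.587970 and s≡sin(β/2)=0.808883, N=[120·1·2·24]^{1/2}=75.894664
Admissible k: 0..1 (factorial args all ≥0)
  k=0: (−1)^3·75.8947/(12)·0.5880^3·0.8089^3 = -0.680380
  k=1: (−1)^4·75.8947/(24)·0.5880^1·0.8089^5 = +0.643848
d^3_{2,-1}(1.8845) = -0.680380 +0.643848 = -0.036532
D = (-0.184161-0.982896i)·(-0.036532)·(+0.263546+0.964647i) = -0.032865+0.015953i

Re=-0.0329 Im=0.0160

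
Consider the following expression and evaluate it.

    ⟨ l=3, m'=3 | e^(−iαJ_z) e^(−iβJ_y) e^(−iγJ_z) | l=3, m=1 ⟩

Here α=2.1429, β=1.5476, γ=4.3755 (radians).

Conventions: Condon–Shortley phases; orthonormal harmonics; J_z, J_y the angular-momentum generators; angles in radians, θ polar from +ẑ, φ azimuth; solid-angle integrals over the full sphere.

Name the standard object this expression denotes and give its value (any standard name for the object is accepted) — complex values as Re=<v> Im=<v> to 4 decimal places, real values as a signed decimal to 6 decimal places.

Wigner D-matrix element, Re=-0.0942 Im=0.4860

This is a Wigner D-matrix element — the rotation-matrix element ⟨l m'| R(α,β,γ) |l m⟩ in the angular-momentum basis.
First d^3_{3,1}(β=1.5476), then the phase factors e^{-i(3)α} and e^{-i(1)γ}:
With c≡cos(β/2)=0.715260 and s≡sin(β/2)=0.698858, N=[720·1·24·2]^{1/2}=185.903201
k∈{0} keeps every argument non-negative
  k=0: (−1)^2·185.9032/(48)·0.7153^4·0.6989^2 = +0.495085
d^3_{3,1}(1.5476) = +0.495085
Attach z-rotation phases: D = e^{-i(3)(2.1429)}·(+0.495085)·e^{-i(1)(4.3755)} = -0.094169+0.486047i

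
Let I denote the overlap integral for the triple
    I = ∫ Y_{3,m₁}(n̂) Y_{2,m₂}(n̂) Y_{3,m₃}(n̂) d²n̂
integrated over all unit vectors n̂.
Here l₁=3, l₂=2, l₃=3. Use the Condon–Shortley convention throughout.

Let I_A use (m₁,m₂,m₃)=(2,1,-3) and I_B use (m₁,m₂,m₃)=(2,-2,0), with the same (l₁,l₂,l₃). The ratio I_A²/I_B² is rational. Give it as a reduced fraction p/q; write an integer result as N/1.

5/4

Same 3,2,3: normalisation and zero-m 3j drop out of the ratio.
A: Δ: 2! 4! 2! / 9! → 1/3780; sum: t=1:−1/48 = -1/48; 3j²(3 2 3; 2 1 -3) = Δ·Π!·Σ² = 5/84  (sign -1)
B: Δ: 2! 4! 2! / 9! → 1/3780; sum: t=0:+1/24 = 1/24; 3j²(3 2 3; 2 -2 0) = Δ·Π!·Σ² = 1/21  (sign -1)
I_A²/I_B² = (5/84)/(1/21) = 5/4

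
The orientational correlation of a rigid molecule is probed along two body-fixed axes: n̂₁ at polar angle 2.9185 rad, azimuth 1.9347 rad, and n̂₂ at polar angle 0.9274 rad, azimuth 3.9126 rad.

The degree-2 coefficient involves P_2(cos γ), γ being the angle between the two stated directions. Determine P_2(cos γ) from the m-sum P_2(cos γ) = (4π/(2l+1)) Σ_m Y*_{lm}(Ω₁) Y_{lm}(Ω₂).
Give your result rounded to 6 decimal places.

0.143806

Expand P_2 via completeness: Σ_{m} conj(Y_{2,m}) at Ω₁ times Y_{2,m} at Ω₂ —
  m=-2: Y*=-0.014117-0.012578i  Y=+0.007115-0.247152i  product -0.003209+0.003400i
  m=-1: Y*=+0.059328-0.155772i  Y=-0.265942+0.258395i  product +0.024473+0.056756i
  m=+0: Y*=+0.584468-0.000000i  Y=+0.025136+0.000000i  product +0.014691+0.000000i
  m=+1: Y*=-0.059328-0.155772i  Y=+0.265942+0.258395i  product +0.024473-0.056756i
  m=+2: Y*=-0.014117+0.012578i  Y=+0.007115+0.247152i  product -0.003209-0.003400i
Total Σ_m = +0.057219+0.000000i. Multiply by 2.513274: +0.143806+0.000000i. P_2(cos γ) = 0.143806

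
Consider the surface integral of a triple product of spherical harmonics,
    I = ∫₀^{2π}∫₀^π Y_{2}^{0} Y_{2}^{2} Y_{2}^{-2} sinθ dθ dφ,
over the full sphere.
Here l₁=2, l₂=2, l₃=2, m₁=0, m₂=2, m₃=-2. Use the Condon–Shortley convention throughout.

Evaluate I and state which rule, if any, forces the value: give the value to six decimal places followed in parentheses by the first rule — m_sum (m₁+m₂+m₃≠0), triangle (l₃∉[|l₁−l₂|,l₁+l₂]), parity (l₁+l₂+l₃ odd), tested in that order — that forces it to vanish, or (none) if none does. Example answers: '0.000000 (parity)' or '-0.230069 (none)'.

m-sum 0 ✓  L=6 even ✓  0≤2≤4 ✓
Π(2lᵢ+1) = 5×5×5 = 125
triangle coeff Δ(2,2,2) = 1/630
Σ_t [0,2]: t=0:+1/8 t=1:−1/1 t=2:+1/8 = -3/4
(3j)²=2/35 [(2 2 2; 0 0 0)], sign=-1
Σ_t [2,2]: t=2:+1/8 = 1/8
(3j)²=2/35 [(2 2 2; 0 2 -2)], sign=+1
⇒ 4πI² = 20/49
I = (-1)√(20/49/(4π)) = -0.18022375
No selection rule forces the value: the integral is nonzero (none).

-0.180224 (none)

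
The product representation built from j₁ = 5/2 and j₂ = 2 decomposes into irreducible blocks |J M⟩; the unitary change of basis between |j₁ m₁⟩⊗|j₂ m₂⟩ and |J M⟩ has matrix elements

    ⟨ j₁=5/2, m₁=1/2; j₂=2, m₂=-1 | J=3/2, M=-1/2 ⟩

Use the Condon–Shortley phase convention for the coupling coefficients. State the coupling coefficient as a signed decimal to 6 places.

-0.487950  (= −√(5/21))

triangle: 3!×2!×1!/7! = 12/5040
(j±m)!: 3!×2!×1!×3!×1!×2! = 144
prefactor² = (2J+1)×Δ×N² = 48/35
  k=0: +1/(0!×3!×2!×1!×0!×0!) = 1/12
  k=1: −1/(1!×2!×1!×0!×1!×1!) = -1/2
Σ = -5/12  ⇒  CG² = 48/35×(-5/12)² = 5/21
CG = −√(5/21) = -0.487950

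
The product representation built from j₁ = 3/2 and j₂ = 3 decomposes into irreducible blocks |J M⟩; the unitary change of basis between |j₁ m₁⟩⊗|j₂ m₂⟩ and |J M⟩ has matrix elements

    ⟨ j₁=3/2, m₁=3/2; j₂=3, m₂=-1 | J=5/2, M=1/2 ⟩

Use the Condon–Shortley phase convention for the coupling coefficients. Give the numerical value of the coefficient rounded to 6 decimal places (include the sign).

+0.621059  (= +√(27/70))

√[6·2!1!4!/8! · 3!0!2!4!3!2!] = √(864/35)
  +(−1)^0/∏(0,2,0,2,1,2)! = 1/8  (running 1/8)
⟨..|..⟩ = √(864/35)·(1/8) = +0.621059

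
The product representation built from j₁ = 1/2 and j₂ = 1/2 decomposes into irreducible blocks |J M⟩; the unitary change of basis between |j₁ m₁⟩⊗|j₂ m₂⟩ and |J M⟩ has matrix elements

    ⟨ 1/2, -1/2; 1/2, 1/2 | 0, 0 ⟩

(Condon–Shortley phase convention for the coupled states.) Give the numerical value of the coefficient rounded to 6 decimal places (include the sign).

-0.707107

triangle: 1!*0!*0!/2! = 1/2
(j±m)!: 0!*1!*1!*0!*0!*0! = 1
prefactor² = (2J+1)*Δ*N² = 1/2
  k=1: −1/(1!*0!*0!*0!*0!*0!) = -1
Σ = -1  ⇒  CG² = 1/2*(-1)² = 1/2
CG = −√(1/2) = -0.707107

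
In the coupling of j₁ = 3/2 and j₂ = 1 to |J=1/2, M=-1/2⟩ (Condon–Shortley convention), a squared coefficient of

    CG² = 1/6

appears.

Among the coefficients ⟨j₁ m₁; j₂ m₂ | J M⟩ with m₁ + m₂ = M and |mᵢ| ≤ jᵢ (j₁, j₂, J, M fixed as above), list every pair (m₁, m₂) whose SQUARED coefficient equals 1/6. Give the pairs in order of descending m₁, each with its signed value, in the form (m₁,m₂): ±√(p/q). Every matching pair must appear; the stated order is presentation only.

(1/2,-1): +√(1/6)

Admissible pairs with m₁+m₂ = M = -1/2: (-3/2,1), (-1/2,0), (1/2,-1)
  (m₁,m₂)=(1/2,-1): CG² = 1/6, CG = +√(1/6)   ← matches the target
  (m₁,m₂)=(-1/2,0): CG² = 1/3, CG = −√(1/3)
  (m₁,m₂)=(-3/2,1): CG² = 1/2, CG = +√(1/2)
Pairs with CG² = 1/6: (1/2,-1): +√(1/6)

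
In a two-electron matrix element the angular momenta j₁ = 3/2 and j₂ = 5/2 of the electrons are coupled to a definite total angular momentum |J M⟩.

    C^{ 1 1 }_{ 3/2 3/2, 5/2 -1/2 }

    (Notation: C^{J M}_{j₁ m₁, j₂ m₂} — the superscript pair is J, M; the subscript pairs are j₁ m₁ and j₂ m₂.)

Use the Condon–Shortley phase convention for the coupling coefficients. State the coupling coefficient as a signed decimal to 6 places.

+√(1/20) = +0.223607

√[3·3!0!2!/6! · 3!0!2!3!2!0!] = √(36/5)
  +(−1)^0/∏(0,3,0,2,0,0)! = 1/12  (running 1/12)
⟨..|..⟩ = √(36/5)·(1/12) = +0.223607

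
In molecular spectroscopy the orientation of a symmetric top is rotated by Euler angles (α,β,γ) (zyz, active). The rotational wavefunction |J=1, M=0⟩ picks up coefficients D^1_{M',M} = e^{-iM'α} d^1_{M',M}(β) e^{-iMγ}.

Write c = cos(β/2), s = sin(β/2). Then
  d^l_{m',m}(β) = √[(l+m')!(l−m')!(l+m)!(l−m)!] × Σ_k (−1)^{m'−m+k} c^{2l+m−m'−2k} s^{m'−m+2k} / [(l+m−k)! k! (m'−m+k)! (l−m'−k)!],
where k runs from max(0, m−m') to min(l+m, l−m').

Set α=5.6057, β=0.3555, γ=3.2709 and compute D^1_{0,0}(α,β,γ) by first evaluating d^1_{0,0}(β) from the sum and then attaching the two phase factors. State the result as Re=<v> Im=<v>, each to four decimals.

First d^1_{0,0}(β=0.3555), then the phase factors e^{-i(0)α} and e^{-i(0)γ}:
With c≡cos(β/2)=0.984244 and s≡sin(β/2)=0.176815, N=[1·1·1·1]^{1/2}=1.000000
k: max(0,(0)−(0))=0 … min(1+(0),1−(0))=1
  k=0: (−1)^0·1.0000/(1)·0.9842^2·0.1768^0 = +0.968736
  k=1: (−1)^1·1.0000/(1)·0.9842^0·0.1768^2 = -0.031264
d^1_{0,0}(0.3555) = +0.968736 -0.031264 = +0.937473
D = (+1.000000+0.000000i)·(+0.937473)·(+1.000000+0.000000i) = +0.937473+0.000000i

Re=0.9375 Im=0.0000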